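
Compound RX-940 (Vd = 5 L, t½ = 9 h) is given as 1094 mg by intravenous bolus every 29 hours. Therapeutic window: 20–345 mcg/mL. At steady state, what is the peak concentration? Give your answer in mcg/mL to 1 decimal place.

245.1 mcg/mL

Over one 29-h interval, 29/9 ≈ 3.2222 half-lives elapse, leaving f ≈ 0.1072 of each dose.
At steady state, accumulation factor R = 1/(1 − e^(−kτ)) ≈ 1.1201.
Each bolus raises the concentration by D/Vd = 1094/5 ≈ 218.800 mcg/mL.
Cmax,ss = C₀/(1 − f) ≈ 218.800/0.8928 ≈ 245.072 mcg/mL.
Peak 245.1 mcg/mL vs MTC 345 mcg/mL: below toxic threshold.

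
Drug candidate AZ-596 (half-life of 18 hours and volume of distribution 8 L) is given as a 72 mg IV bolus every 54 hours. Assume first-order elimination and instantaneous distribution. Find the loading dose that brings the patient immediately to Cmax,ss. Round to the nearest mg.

f = (1/2)^(54/18) ≈ 0.125000; accumulation ratio R = 1/(1−f) ≈ 1.14286.
Loading dose to hit Cmax,ss on first dose: D_load = D_maint·R ≈ 72 × 1.14286 ≈ 82.29 mg.

82 mg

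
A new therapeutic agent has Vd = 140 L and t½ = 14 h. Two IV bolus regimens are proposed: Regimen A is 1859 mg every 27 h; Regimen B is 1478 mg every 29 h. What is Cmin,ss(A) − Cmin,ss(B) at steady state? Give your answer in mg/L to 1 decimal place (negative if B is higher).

Regimen A: f = (1/2)^(27/14) ≈ 0.2627; Cmin,ss = (1859/140)·f/(1−f) ≈ 4.731 mg/L.
Regimen B: f = (1/2)^(29/14) ≈ 0.2379; Cmin,ss = (1478/140)·f/(1−f) ≈ 3.296 mg/L.
Difference ≈ 4.731 − 3.296 ≈ 1.435 mg/L.

1.4 mg/L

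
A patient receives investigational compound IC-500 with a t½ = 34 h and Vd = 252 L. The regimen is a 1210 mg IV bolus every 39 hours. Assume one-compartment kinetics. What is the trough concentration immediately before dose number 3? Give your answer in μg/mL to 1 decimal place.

3.1 μg/mL

f = (1/2)^(τ/t½) = (1/2)^(39/34) ≈ 0.4515.
C₀ = D/Vd = 1210/252 ≈ 4.802 μg/mL.
Before the 3rd dose, 2 doses have been given. Superposition: Cmin = C₀·(f + f²).
≈ 4.802 × (0.4515 + 0.2039) ≈ 4.802 × 0.6554 ≈ 3.147 μg/mL.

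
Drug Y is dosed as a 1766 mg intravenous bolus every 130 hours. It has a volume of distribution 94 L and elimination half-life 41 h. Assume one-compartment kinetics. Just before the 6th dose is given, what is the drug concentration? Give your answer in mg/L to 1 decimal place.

f = (1/2)^(τ/t½) = (1/2)^(130/41) ≈ 0.1110.
C₀ = D/Vd = 1766/94 ≈ 18.787 mg/L.
Before the 6th dose, 5 doses have been given. Superposition: Cmin = C₀·(f + f² + … + f^5).
≈ 18.787 × (0.1110 + 0.0123 + 0.0014 + 0.0002 + 0.0000) ≈ 18.787 × 0.1249 ≈ 2.346 mg/L.

2.3 mg/L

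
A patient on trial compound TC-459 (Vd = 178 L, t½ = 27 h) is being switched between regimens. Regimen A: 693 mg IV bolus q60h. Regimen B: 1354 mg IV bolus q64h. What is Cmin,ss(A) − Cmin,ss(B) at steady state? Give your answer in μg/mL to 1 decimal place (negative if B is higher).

Regimen A: f = (1/2)^(60/27) ≈ 0.2143; Cmin,ss = (693/178)·f/(1−f) ≈ 1.062 μg/mL.
Regimen B: f = (1/2)^(64/27) ≈ 0.1934; Cmin,ss = (1354/178)·f/(1−f) ≈ 1.824 μg/mL.
Difference ≈ 1.062 − 1.824 ≈ -0.762 μg/mL.

-0.8 μg/mL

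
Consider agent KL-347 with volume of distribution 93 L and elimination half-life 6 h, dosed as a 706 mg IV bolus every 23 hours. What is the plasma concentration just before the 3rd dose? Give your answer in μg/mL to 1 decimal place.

f = (1/2)^(τ/t½) = (1/2)^(23/6) ≈ 0.0702.
C₀ = D/Vd = 706/93 ≈ 7.591 μg/mL.
Before the 3rd dose, 2 doses have been given. Superposition: Cmin = C₀·(f + f²).
≈ 7.591 × (0.0702 + 0.0049) ≈ 7.591 × 0.0751 ≈ 0.570 μg/mL.

0.6 μg/mL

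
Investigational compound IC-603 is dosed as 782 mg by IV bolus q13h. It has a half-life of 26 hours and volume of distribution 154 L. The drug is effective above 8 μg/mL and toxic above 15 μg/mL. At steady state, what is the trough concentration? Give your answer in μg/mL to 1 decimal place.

τ/t½ = 13/26 ≈ 0.5, so fraction remaining f = (1/2)^(13/26) ≈ 0.7071.
At steady state, accumulation factor R = 1/(1 − e^(−kτ)) ≈ 3.4141.
Single-dose peak C₀ = D/Vd = 782/154 ≈ 5.078 μg/mL.
Cmax,ss = C₀/(1 − f) ≈ 5.078/0.2929 ≈ 17.337 μg/mL.
Steady-state trough Cmin,ss = Cmax,ss·f ≈ 17.337 × 0.7071 ≈ 12.259 μg/mL.
Trough 12.3 μg/mL vs MEC 8 μg/mL: adequate.

12.3 μg/mL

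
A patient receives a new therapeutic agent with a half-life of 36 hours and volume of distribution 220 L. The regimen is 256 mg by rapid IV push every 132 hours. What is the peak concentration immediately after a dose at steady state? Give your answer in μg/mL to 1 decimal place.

1.3 μg/mL

Over one 132-h interval, 132/36 ≈ 3.6667 half-lives elapse, leaving f ≈ 0.0787 of each dose.
Accumulation ratio R = 1/(1 − f) ≈ 1/0.9213 ≈ 1.0854.
Single-dose peak C₀ = D/Vd = 256/220 ≈ 1.164 μg/mL.
Cmax,ss = C₀/(1 − f) ≈ 1.164/0.9213 ≈ 1.263 μg/mL.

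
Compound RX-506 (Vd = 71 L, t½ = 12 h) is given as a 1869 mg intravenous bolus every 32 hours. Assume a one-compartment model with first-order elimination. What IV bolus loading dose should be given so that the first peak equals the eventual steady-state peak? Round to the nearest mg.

2218 mg

f = (1/2)^(32/12) ≈ 0.157490; accumulation ratio R = 1/(1−f) ≈ 1.18693.
Loading dose to hit Cmax,ss on first dose: D_load = D_maint·R ≈ 1869 × 1.18693 ≈ 2218.37 mg.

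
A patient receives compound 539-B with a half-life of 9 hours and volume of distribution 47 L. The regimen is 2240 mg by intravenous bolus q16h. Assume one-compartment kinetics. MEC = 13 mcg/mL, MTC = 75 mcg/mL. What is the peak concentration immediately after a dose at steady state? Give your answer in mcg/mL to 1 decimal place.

67.3 mcg/mL

τ/t½ = 16/9 ≈ 1.7778, so fraction remaining f = (1/2)^(16/9) ≈ 0.2916.
At steady state, accumulation factor R = 1/(1 − e^(−kτ)) ≈ 1.4116.
Each bolus raises the concentration by D/Vd = 2240/47 ≈ 47.660 mcg/mL.
Steady-state peak Cmax,ss = C₀·R ≈ 47.660 × 1.4116 ≈ 67.277 mcg/mL.
Peak 67.3 mcg/mL vs MTC 75 mcg/mL: below toxic threshold.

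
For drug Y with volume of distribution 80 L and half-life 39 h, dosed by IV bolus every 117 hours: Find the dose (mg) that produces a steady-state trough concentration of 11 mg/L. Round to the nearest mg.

6160 mg

τ/t½ = 117/39 ≈ 3, so f = (1/2)^(117/39) ≈ 0.125000.
Cmin,ss = (D/Vd)·f/(1−f), so D = Cmin,ss·Vd·(1−f)/f.
D = 11 × 80 × (1−f)/f ≈ 11 × 80 × 7.00000 ≈ 6160.00 mg.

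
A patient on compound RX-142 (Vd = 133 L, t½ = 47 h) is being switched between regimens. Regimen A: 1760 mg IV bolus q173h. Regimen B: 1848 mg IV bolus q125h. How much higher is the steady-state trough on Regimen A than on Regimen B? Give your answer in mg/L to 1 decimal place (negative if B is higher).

-1.5 mg/L

Regimen A: f = (1/2)^(173/47) ≈ 0.0780; Cmin,ss = (1760/133)·f/(1−f) ≈ 1.120 mg/L.
Regimen B: f = (1/2)^(125/47) ≈ 0.1583; Cmin,ss = (1848/133)·f/(1−f) ≈ 2.613 mg/L.
Difference ≈ 1.120 − 2.613 ≈ -1.493 mg/L.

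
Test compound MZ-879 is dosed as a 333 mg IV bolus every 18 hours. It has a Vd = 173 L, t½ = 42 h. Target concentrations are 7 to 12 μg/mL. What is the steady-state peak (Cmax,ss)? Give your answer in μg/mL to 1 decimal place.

7.5 μg/mL

Over one 18-h interval, 18/42 ≈ 0.42857 half-lives elapse, leaving f ≈ 0.7430 of each dose.
Accumulation ratio R = 1/(1 − f) ≈ 1/0.2570 ≈ 3.8911.
Single-dose peak C₀ = D/Vd = 333/173 ≈ 1.925 μg/mL.
Steady-state peak Cmax,ss = C₀·R ≈ 1.925 × 3.8911 ≈ 7.490 μg/mL.
Peak 7.5 μg/mL vs MTC 12 μg/mL: below toxic threshold.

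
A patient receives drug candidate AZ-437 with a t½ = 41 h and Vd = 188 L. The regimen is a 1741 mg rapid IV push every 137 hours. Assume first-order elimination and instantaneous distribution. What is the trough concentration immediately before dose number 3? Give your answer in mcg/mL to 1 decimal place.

f = (1/2)^(τ/t½) = (1/2)^(137/41) ≈ 0.0987.
C₀ = D/Vd = 1741/188 ≈ 9.261 mcg/mL.
Before the 3rd dose, 2 doses have been given. Superposition: Cmin = C₀·(f + f²).
≈ 9.261 × (0.0987 + 0.0097) ≈ 9.261 × 0.1084 ≈ 1.004 mcg/mL.

1.0 mcg/mL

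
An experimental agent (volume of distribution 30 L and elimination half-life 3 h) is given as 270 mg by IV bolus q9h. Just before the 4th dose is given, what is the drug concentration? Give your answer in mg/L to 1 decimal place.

f = (1/2)^(τ/t½) = (1/2)^(9/3) ≈ 0.1250.
C₀ = D/Vd = 270/30 ≈ 9.000 mg/L.
Before the 4th dose, 3 doses have been given. Superposition: Cmin = C₀·(f + f² + … + f^3).
≈ 9.000 × (0.1250 + 0.0156 + 0.0020) ≈ 9.000 × 0.1426 ≈ 1.283 mg/L.

1.3 mg/L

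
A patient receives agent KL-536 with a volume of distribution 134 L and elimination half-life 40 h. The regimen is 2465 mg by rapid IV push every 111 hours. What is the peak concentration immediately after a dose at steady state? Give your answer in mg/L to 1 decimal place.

k = ln2/t½ = ln2/40 ≈ 0.017329 h⁻¹; fraction remaining f = e^(−kτ) = e^(−0.017329×111) ≈ 0.1461.
At steady state, accumulation factor R = 1/(1 − e^(−kτ)) ≈ 1.1711.
Single-dose peak C₀ = D/Vd = 2465/134 ≈ 18.396 mg/L.
Cmax,ss = C₀/(1 − f) ≈ 18.396/0.8539 ≈ 21.544 mg/L.

21.5 mg/L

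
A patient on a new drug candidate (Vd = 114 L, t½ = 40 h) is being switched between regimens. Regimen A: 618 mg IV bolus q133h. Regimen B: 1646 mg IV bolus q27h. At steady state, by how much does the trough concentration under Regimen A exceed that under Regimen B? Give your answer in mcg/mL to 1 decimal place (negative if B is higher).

-23.6 mcg/mL

Regimen A: f = (1/2)^(133/40) ≈ 0.0998; Cmin,ss = (618/114)·f/(1−f) ≈ 0.601 mcg/mL.
Regimen B: f = (1/2)^(27/40) ≈ 0.6263; Cmin,ss = (1646/114)·f/(1−f) ≈ 24.198 mcg/mL.
Difference ≈ 0.601 − 24.198 ≈ -23.597 mcg/mL.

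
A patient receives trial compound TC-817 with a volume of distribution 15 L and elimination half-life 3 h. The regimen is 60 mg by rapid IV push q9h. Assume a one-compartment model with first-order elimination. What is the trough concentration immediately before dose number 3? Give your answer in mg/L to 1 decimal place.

0.6 mg/L

f = (1/2)^(τ/t½) = (1/2)^(9/3) ≈ 0.1250.
C₀ = D/Vd = 60/15 ≈ 4.000 mg/L.
Before the 3rd dose, 2 doses have been given. Superposition: Cmin = C₀·(f + f²).
≈ 4.000 × (0.1250 + 0.0156) ≈ 4.000 × 0.1406 ≈ 0.562 mg/L.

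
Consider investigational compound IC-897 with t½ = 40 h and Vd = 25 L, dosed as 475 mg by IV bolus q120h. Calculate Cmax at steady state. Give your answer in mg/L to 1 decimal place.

τ = 120 h = 3 half-lives, so f = (1/2)^3 = 0.125.
At steady state, R = 1/(1 − 0.125) = 8/7.
Single-dose peak C₀ = D/Vd = 475/25 = 19 mg/L.
Steady-state peak Cmax,ss = C₀·R = 19 × 8/7 ≈ 21.714 mg/L.

21.7 mg/L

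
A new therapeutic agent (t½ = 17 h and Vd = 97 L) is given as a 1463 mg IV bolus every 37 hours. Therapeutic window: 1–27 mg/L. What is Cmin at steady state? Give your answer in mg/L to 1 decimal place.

Over one 37-h interval, 37/17 ≈ 2.1765 half-lives elapse, leaving f ≈ 0.2212 of each dose.
Single-dose peak C₀ = D/Vd = 1463/97 ≈ 15.082 mg/L.
Steady-state trough Cmin,ss = C₀·f/(1−f) ≈ 15.082 × 0.2212/0.7788 ≈ 4.284 mg/L.
Trough 4.3 mg/L vs MEC 1 mg/L: adequate.

4.3 mg/L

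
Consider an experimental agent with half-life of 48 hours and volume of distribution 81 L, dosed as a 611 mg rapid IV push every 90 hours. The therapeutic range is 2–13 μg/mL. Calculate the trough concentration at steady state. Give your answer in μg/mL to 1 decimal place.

2.8 μg/mL

Over one 90-h interval, 90/48 ≈ 1.875 half-lives elapse, leaving f ≈ 0.2726 of each dose.
Each bolus raises the concentration by D/Vd = 611/81 ≈ 7.543 μg/mL.
Steady-state trough Cmin,ss = C₀·f/(1−f) ≈ 7.543 × 0.2726/0.7274 ≈ 2.827 μg/mL.
Trough 2.8 μg/mL vs MEC 2 μg/mL: adequate.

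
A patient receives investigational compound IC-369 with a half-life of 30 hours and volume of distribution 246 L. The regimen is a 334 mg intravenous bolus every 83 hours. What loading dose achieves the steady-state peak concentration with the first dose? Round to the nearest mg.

f = (1/2)^(83/30) ≈ 0.146943; accumulation ratio R = 1/(1−f) ≈ 1.17225.
Loading dose to hit Cmax,ss on first dose: D_load = D_maint·R ≈ 334 × 1.17225 ≈ 391.53 mg.

392 mg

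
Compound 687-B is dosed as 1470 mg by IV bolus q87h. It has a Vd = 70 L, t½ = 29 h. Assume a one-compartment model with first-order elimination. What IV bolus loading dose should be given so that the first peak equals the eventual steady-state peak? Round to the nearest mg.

1680 mg

f = (1/2)^(87/29) ≈ 0.125000; accumulation ratio R = 1/(1−f) ≈ 1.14286.
Loading dose to hit Cmax,ss on first dose: D_load = D_maint·R ≈ 1470 × 1.14286 ≈ 1680.00 mg.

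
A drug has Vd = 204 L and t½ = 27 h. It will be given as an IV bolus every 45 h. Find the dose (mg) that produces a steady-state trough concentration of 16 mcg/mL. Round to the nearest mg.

τ/t½ = 45/27 ≈ 1.6667, so f = (1/2)^(45/27) ≈ 0.314980.
Cmin,ss = (D/Vd)·f/(1−f), so D = Cmin,ss·Vd·(1−f)/f.
D = 16 × 204 × (1−f)/f ≈ 16 × 204 × 2.17480 ≈ 7098.55 mg.

7099 mg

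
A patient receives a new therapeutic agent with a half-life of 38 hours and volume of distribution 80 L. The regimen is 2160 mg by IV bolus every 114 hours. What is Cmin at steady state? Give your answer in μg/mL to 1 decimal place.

3.9 μg/mL

The dosing interval is 3 half-lives, so f = 2^(−3) = 0.125.
At steady state, R = 1/(1 − 0.125) = 8/7.
Single-dose peak C₀ = D/Vd = 2160/80 = 27 μg/mL.
Steady-state peak Cmax,ss = C₀·R = 27 × 8/7 ≈ 30.857 μg/mL.
Steady-state trough Cmin,ss = Cmax,ss·f ≈ 30.857 × 0.125 ≈ 3.857 μg/mL.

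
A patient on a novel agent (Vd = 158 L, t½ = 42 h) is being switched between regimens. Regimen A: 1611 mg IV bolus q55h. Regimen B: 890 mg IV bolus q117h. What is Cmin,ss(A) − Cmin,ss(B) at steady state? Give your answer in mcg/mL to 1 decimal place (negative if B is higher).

Regimen A: f = (1/2)^(55/42) ≈ 0.4035; Cmin,ss = (1611/158)·f/(1−f) ≈ 6.897 mcg/mL.
Regimen B: f = (1/2)^(117/42) ≈ 0.1450; Cmin,ss = (890/158)·f/(1−f) ≈ 0.955 mcg/mL.
Difference ≈ 6.897 − 0.955 ≈ 5.942 mcg/mL.

5.9 mcg/mL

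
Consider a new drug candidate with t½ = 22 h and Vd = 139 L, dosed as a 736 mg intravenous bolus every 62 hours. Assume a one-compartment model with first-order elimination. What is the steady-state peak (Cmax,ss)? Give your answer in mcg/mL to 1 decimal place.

6.2 mcg/mL

Over one 62-h interval, 62/22 ≈ 2.8182 half-lives elapse, leaving f ≈ 0.1418 of each dose.
Accumulation ratio R = 1/(1 − f) ≈ 1/0.8582 ≈ 1.1652.
Each bolus raises the concentration by D/Vd = 736/139 ≈ 5.295 mcg/mL.
Steady-state peak Cmax,ss = C₀·R ≈ 5.295 × 1.1652 ≈ 6.170 mcg/mL.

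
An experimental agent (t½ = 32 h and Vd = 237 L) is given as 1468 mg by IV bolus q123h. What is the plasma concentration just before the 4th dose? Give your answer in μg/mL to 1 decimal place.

f = (1/2)^(τ/t½) = (1/2)^(123/32) ≈ 0.0696.
C₀ = D/Vd = 1468/237 ≈ 6.194 μg/mL.
Before the 4th dose, 3 doses have been given. Superposition: Cmin = C₀·(f + f² + … + f^3).
≈ 6.194 × (0.0696 + 0.0048 + 0.0003) ≈ 6.194 × 0.0747 ≈ 0.463 μg/mL.

0.5 μg/mL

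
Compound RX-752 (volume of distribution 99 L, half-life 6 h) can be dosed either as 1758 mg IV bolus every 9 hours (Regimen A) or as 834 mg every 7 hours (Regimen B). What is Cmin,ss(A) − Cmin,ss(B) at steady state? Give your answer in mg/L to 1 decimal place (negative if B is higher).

2.9 mg/L

Regimen A: f = (1/2)^(9/6) ≈ 0.3536; Cmin,ss = (1758/99)·f/(1−f) ≈ 9.714 mg/L.
Regimen B: f = (1/2)^(7/6) ≈ 0.4454; Cmin,ss = (834/99)·f/(1−f) ≈ 6.766 mg/L.
Difference ≈ 9.714 − 6.766 ≈ 2.948 mg/L.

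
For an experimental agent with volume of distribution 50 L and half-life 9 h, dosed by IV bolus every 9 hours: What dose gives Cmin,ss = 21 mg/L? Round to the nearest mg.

1050 mg

τ/t½ = 9/9 ≈ 1, so f = (1/2)^(9/9) ≈ 0.500000.
Cmin,ss = (D/Vd)·f/(1−f), so D = Cmin,ss·Vd·(1−f)/f.
D = 21 × 50 × (1−f)/f ≈ 21 × 50 × 1.00000 ≈ 1050.00 mg.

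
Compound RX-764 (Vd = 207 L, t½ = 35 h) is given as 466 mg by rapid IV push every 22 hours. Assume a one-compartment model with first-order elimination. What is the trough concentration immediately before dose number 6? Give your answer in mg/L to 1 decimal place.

3.7 mg/L

f = (1/2)^(τ/t½) = (1/2)^(22/35) ≈ 0.6468.
C₀ = D/Vd = 466/207 ≈ 2.251 mg/L.
Before the 6th dose, 5 doses have been given. Superposition: Cmin = C₀·(f + f² + … + f^5).
≈ 2.251 × (0.6468 + 0.4184 + 0.2706 + 0.1750 + 0.1132) ≈ 2.251 × 1.6240 ≈ 3.656 mg/L.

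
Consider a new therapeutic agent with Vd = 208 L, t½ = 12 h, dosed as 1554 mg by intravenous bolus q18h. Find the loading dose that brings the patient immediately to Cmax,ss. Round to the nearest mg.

2404 mg

f = (1/2)^(18/12) ≈ 0.353553; accumulation ratio R = 1/(1−f) ≈ 1.54692.
Loading dose to hit Cmax,ss on first dose: D_load = D_maint·R ≈ 1554 × 1.54692 ≈ 2403.91 mg.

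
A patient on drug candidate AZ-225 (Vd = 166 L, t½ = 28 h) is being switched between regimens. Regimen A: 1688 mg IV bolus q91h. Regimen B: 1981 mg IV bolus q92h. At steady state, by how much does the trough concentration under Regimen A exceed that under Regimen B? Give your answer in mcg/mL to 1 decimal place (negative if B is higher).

Regimen A: f = (1/2)^(91/28) ≈ 0.1051; Cmin,ss = (1688/166)·f/(1−f) ≈ 1.194 mcg/mL.
Regimen B: f = (1/2)^(92/28) ≈ 0.1025; Cmin,ss = (1981/166)·f/(1−f) ≈ 1.363 mcg/mL.
Difference ≈ 1.194 − 1.363 ≈ -0.169 mcg/mL.

-0.2 mcg/mL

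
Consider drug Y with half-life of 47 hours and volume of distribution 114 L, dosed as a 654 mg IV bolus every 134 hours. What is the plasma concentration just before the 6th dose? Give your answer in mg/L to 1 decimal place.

f = (1/2)^(τ/t½) = (1/2)^(134/47) ≈ 0.1386.
C₀ = D/Vd = 654/114 ≈ 5.737 mg/L.
Before the 6th dose, 5 doses have been given. Superposition: Cmin = C₀·(f + f² + … + f^5).
≈ 5.737 × (0.1386 + 0.0192 + 0.0027 + 0.0004 + 0.0001) ≈ 5.737 × 0.1610 ≈ 0.924 mg/L.

0.9 mg/L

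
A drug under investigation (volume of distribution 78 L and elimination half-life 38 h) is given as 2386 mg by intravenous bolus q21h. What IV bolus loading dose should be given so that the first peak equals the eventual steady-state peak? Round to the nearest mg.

f = (1/2)^(21/38) ≈ 0.681775; accumulation ratio R = 1/(1−f) ≈ 3.14243.
Loading dose to hit Cmax,ss on first dose: D_load = D_maint·R ≈ 2386 × 3.14243 ≈ 7497.84 mg.

7498 mg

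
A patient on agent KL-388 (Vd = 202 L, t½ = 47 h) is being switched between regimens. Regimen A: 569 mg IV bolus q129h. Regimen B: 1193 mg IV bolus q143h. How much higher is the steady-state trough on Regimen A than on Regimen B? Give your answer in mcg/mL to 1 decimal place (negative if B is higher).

-0.3 mcg/mL

Regimen A: f = (1/2)^(129/47) ≈ 0.1492; Cmin,ss = (569/202)·f/(1−f) ≈ 0.494 mcg/mL.
Regimen B: f = (1/2)^(143/47) ≈ 0.1214; Cmin,ss = (1193/202)·f/(1−f) ≈ 0.816 mcg/mL.
Difference ≈ 0.494 − 0.816 ≈ -0.322 mcg/mL.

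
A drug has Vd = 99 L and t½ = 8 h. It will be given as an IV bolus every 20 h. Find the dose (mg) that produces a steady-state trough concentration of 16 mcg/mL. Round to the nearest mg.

7376 mg

τ/t½ = 20/8 ≈ 2.5, so f = (1/2)^(20/8) ≈ 0.176777.
Cmin,ss = (D/Vd)·f/(1−f), so D = Cmin,ss·Vd·(1−f)/f.
D = 16 × 99 × (1−f)/f ≈ 16 × 99 × 4.65684 ≈ 7376.43 mg.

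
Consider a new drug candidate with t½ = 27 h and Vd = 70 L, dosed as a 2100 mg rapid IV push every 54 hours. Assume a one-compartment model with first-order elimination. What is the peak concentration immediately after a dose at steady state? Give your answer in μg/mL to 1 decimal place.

τ = 54 h = 2 half-lives, so f = (1/2)^2 = 0.25.
Accumulation ratio R = 1/(1 − f) = 1/0.75 = 4/3.
Single-dose peak C₀ = D/Vd = 2100/70 = 30 μg/mL.
Steady-state peak Cmax,ss = C₀·R = 30 × 4/3 ≈ 40.000 μg/mL.

40.0 μg/mL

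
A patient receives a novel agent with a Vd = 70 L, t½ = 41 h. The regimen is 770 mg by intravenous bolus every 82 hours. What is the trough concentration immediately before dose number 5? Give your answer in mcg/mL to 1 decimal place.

f = (1/2)^(τ/t½) = (1/2)^(82/41) ≈ 0.2500.
C₀ = D/Vd = 770/70 ≈ 11.000 mcg/mL.
Before the 5th dose, 4 doses have been given. Superposition: Cmin = C₀·(f + f² + … + f^4).
≈ 11.000 × (0.2500 + 0.0625 + 0.0156 + 0.0039) ≈ 11.000 × 0.3320 ≈ 3.652 mcg/mL.

3.7 mcg/mL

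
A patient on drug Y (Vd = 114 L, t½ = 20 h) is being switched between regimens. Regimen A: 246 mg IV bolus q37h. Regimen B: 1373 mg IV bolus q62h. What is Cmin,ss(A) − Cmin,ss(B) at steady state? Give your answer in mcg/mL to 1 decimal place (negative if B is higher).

-0.8 mcg/mL

Regimen A: f = (1/2)^(37/20) ≈ 0.2774; Cmin,ss = (246/114)·f/(1−f) ≈ 0.828 mcg/mL.
Regimen B: f = (1/2)^(62/20) ≈ 0.1166; Cmin,ss = (1373/114)·f/(1−f) ≈ 1.590 mcg/mL.
Difference ≈ 0.828 − 1.590 ≈ -0.762 mcg/mL.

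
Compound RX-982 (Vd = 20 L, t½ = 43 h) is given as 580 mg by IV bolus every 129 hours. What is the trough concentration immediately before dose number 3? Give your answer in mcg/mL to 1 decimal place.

f = (1/2)^(τ/t½) = (1/2)^(129/43) ≈ 0.1250.
C₀ = D/Vd = 580/20 ≈ 29.000 mcg/mL.
Before the 3rd dose, 2 doses have been given. Superposition: Cmin = C₀·(f + f²).
≈ 29.000 × (0.1250 + 0.0156) ≈ 29.000 × 0.1406 ≈ 4.077 mcg/mL.

4.1 mcg/mL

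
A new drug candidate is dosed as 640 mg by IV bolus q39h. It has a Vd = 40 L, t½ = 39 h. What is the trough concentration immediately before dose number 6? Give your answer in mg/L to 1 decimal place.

f = (1/2)^(τ/t½) = (1/2)^(39/39) ≈ 0.5000.
C₀ = D/Vd = 640/40 ≈ 16.000 mg/L.
Before the 6th dose, 5 doses have been given. Superposition: Cmin = C₀·(f + f² + … + f^5).
≈ 16.000 × (0.5000 + 0.2500 + 0.1250 + 0.0625 + 0.0313) ≈ 16.000 × 0.9688 ≈ 15.501 mg/L.

15.5 mg/L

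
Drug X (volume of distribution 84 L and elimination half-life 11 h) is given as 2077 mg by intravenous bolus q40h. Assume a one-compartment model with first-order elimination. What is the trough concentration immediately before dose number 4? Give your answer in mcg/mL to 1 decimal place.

2.2 mcg/mL

f = (1/2)^(τ/t½) = (1/2)^(40/11) ≈ 0.0804.
C₀ = D/Vd = 2077/84 ≈ 24.726 mcg/mL.
Before the 4th dose, 3 doses have been given. Superposition: Cmin = C₀·(f + f² + … + f^3).
≈ 24.726 × (0.0804 + 0.0065 + 0.0005) ≈ 24.726 × 0.0874 ≈ 2.161 mcg/mL.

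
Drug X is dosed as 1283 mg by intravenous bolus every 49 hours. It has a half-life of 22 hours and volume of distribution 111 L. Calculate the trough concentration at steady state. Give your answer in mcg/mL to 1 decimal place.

τ/t½ = 49/22 ≈ 2.2273, so fraction remaining f = (1/2)^(49/22) ≈ 0.2136.
At steady state, accumulation factor R = 1/(1 − e^(−kτ)) ≈ 1.2716.
Each bolus raises the concentration by D/Vd = 1283/111 ≈ 11.559 mcg/mL.
Steady-state peak Cmax,ss = C₀·R ≈ 11.559 × 1.2716 ≈ 14.698 mcg/mL.
Steady-state trough Cmin,ss = Cmax,ss·f ≈ 14.698 × 0.2136 ≈ 3.139 mcg/mL.

3.1 mcg/mL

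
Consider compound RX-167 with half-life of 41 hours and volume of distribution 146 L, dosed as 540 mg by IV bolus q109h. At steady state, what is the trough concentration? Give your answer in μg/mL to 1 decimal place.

0.7 μg/mL

k = ln2/t½ = ln2/41 ≈ 0.016906 h⁻¹; fraction remaining f = e^(−kτ) = e^(−0.016906×109) ≈ 0.1584.
Single-dose peak C₀ = D/Vd = 540/146 ≈ 3.699 μg/mL.
Steady-state trough Cmin,ss = C₀·f/(1−f) ≈ 3.699 × 0.1584/0.8416 ≈ 0.696 μg/mL.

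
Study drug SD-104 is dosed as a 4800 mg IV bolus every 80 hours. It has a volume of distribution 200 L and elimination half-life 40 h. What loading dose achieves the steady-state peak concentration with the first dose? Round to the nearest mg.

f = (1/2)^(80/40) ≈ 0.250000; accumulation ratio R = 1/(1−f) ≈ 1.33333.
Loading dose to hit Cmax,ss on first dose: D_load = D_maint·R ≈ 4800 × 1.33333 ≈ 6399.98 mg.

6400 mg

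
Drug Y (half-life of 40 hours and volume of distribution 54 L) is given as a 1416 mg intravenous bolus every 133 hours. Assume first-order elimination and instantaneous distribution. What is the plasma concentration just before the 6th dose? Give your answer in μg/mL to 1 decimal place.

f = (1/2)^(τ/t½) = (1/2)^(133/40) ≈ 0.0998.
C₀ = D/Vd = 1416/54 ≈ 26.222 μg/mL.
Before the 6th dose, 5 doses have been given. Superposition: Cmin = C₀·(f + f² + … + f^5).
≈ 26.222 × (0.0998 + 0.0100 + 0.0010 + 0.0001 + 0.0000) ≈ 26.222 × 0.1109 ≈ 2.908 μg/mL.

2.9 μg/mL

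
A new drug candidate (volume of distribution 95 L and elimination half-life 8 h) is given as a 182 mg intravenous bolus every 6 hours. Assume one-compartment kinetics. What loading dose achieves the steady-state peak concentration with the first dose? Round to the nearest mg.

f = (1/2)^(6/8) ≈ 0.594604; accumulation ratio R = 1/(1−f) ≈ 2.46672.
Loading dose to hit Cmax,ss on first dose: D_load = D_maint·R ≈ 182 × 2.46672 ≈ 448.94 mg.

449 mg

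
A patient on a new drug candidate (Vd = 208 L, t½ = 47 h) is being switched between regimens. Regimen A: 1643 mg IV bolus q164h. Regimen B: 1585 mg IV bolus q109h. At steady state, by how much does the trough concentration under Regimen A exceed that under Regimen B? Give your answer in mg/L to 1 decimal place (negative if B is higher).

-1.1 mg/L

Regimen A: f = (1/2)^(164/47) ≈ 0.0890; Cmin,ss = (1643/208)·f/(1−f) ≈ 0.772 mg/L.
Regimen B: f = (1/2)^(109/47) ≈ 0.2004; Cmin,ss = (1585/208)·f/(1−f) ≈ 1.910 mg/L.
Difference ≈ 0.772 − 1.910 ≈ -1.138 mg/L.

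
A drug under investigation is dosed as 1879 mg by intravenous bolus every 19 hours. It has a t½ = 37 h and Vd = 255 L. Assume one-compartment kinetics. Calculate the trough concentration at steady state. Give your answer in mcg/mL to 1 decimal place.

17.2 mcg/mL

k = ln2/t½ = ln2/37 ≈ 0.018734 h⁻¹; fraction remaining f = e^(−kτ) = e^(−0.018734×19) ≈ 0.7005.
Single-dose peak C₀ = D/Vd = 1879/255 ≈ 7.369 mcg/mL.
Steady-state trough Cmin,ss = C₀·f/(1−f) ≈ 7.369 × 0.7005/0.2995 ≈ 17.235 mcg/mL.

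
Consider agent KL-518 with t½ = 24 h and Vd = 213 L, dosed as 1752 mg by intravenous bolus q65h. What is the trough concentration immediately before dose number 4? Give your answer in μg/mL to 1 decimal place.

1.5 μg/mL

f = (1/2)^(τ/t½) = (1/2)^(65/24) ≈ 0.1530.
C₀ = D/Vd = 1752/213 ≈ 8.225 μg/mL.
Before the 4th dose, 3 doses have been given. Superposition: Cmin = C₀·(f + f² + … + f^3).
≈ 8.225 × (0.1530 + 0.0234 + 0.0036) ≈ 8.225 × 0.1800 ≈ 1.480 μg/mL.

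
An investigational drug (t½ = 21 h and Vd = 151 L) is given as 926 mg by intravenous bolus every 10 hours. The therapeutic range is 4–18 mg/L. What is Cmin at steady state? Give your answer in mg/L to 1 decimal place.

Over one 10-h interval, 10/21 ≈ 0.47619 half-lives elapse, leaving f ≈ 0.7189 of each dose.
Accumulation ratio R = 1/(1 − f) ≈ 1/0.2811 ≈ 3.5575.
Single-dose peak C₀ = D/Vd = 926/151 ≈ 6.132 mg/L.
Steady-state peak Cmax,ss = C₀·R ≈ 6.132 × 3.5575 ≈ 21.815 mg/L.
One interval later, Cmin,ss = Cmax,ss·e^(−kτ) ≈ 21.815 × 0.7189 ≈ 15.683 mg/L.
Trough 15.7 mg/L vs MEC 4 mg/L: adequate.

15.7 mg/L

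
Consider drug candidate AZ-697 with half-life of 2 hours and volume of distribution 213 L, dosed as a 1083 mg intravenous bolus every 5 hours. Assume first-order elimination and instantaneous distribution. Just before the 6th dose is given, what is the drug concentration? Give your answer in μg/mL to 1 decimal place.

f = (1/2)^(τ/t½) = (1/2)^(5/2) ≈ 0.1768.
C₀ = D/Vd = 1083/213 ≈ 5.085 μg/mL.
Before the 6th dose, 5 doses have been given. Superposition: Cmin = C₀·(f + f² + … + f^5).
≈ 5.085 × (0.1768 + 0.0313 + 0.0055 + 0.0010 + 0.0002) ≈ 5.085 × 0.2148 ≈ 1.092 μg/mL.

1.1 μg/mL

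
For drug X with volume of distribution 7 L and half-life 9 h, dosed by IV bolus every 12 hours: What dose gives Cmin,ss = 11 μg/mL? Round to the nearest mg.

τ/t½ = 12/9 ≈ 1.3333, so f = (1/2)^(12/9) ≈ 0.396850.
Cmin,ss = (D/Vd)·f/(1−f), so D = Cmin,ss·Vd·(1−f)/f.
D = 11 × 7 × (1−f)/f ≈ 11 × 7 × 1.51984 ≈ 117.03 mg.

117 mg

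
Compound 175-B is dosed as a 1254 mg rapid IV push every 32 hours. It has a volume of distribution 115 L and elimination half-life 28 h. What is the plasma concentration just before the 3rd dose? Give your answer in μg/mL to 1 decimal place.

f = (1/2)^(τ/t½) = (1/2)^(32/28) ≈ 0.4529.
C₀ = D/Vd = 1254/115 ≈ 10.904 μg/mL.
Before the 3rd dose, 2 doses have been given. Superposition: Cmin = C₀·(f + f²).
≈ 10.904 × (0.4529 + 0.2051) ≈ 10.904 × 0.6580 ≈ 7.175 μg/mL.

7.2 μg/mL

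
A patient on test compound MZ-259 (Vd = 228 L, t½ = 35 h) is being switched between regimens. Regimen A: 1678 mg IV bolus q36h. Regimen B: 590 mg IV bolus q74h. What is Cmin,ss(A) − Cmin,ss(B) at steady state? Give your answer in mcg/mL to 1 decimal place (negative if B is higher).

6.3 mcg/mL

Regimen A: f = (1/2)^(36/35) ≈ 0.4902; Cmin,ss = (1678/228)·f/(1−f) ≈ 7.077 mcg/mL.
Regimen B: f = (1/2)^(74/35) ≈ 0.2310; Cmin,ss = (590/228)·f/(1−f) ≈ 0.777 mcg/mL.
Difference ≈ 7.077 − 0.777 ≈ 6.300 mcg/mL.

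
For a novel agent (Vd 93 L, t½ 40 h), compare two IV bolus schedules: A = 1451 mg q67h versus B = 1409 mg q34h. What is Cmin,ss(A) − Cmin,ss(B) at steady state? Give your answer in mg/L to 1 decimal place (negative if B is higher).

-11.8 mg/L

Regimen A: f = (1/2)^(67/40) ≈ 0.3132; Cmin,ss = (1451/93)·f/(1−f) ≈ 7.115 mg/L.
Regimen B: f = (1/2)^(34/40) ≈ 0.5548; Cmin,ss = (1409/93)·f/(1−f) ≈ 18.880 mg/L.
Difference ≈ 7.115 − 18.880 ≈ -11.765 mg/L.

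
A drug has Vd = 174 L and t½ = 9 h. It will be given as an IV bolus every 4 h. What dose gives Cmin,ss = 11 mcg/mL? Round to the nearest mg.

τ/t½ = 4/9 ≈ 0.44444, so f = (1/2)^(4/9) ≈ 0.734867.
Cmin,ss = (D/Vd)·f/(1−f), so D = Cmin,ss·Vd·(1−f)/f.
D = 11 × 174 × (1−f)/f ≈ 11 × 174 × 0.36079 ≈ 690.55 mg.

691 mg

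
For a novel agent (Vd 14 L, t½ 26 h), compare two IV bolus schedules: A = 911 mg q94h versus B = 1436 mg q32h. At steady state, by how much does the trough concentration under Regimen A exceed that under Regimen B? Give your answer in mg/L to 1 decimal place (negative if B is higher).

Regimen A: f = (1/2)^(94/26) ≈ 0.0816; Cmin,ss = (911/14)·f/(1−f) ≈ 5.782 mg/L.
Regimen B: f = (1/2)^(32/26) ≈ 0.4261; Cmin,ss = (1436/14)·f/(1−f) ≈ 76.156 mg/L.
Difference ≈ 5.782 − 76.156 ≈ -70.374 mg/L.

-70.4 mg/L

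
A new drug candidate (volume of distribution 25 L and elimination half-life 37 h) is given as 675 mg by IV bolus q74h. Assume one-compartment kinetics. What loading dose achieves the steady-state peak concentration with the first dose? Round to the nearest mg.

900 mg

f = (1/2)^(74/37) ≈ 0.250000; accumulation ratio R = 1/(1−f) ≈ 1.33333.
Loading dose to hit Cmax,ss on first dose: D_load = D_maint·R ≈ 675 × 1.33333 ≈ 900.00 mg.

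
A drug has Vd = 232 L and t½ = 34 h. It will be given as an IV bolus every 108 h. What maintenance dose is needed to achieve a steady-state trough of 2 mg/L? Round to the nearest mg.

τ/t½ = 108/34 ≈ 3.1765, so f = (1/2)^(108/34) ≈ 0.110608.
Cmin,ss = (D/Vd)·f/(1−f), so D = Cmin,ss·Vd·(1−f)/f.
D = 2 × 232 × (1−f)/f ≈ 2 × 232 × 8.04094 ≈ 3731.00 mg.

3731 mg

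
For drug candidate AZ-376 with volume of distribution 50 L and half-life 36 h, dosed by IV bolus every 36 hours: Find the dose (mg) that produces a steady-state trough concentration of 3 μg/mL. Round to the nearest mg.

150 mg

τ/t½ = 36/36 ≈ 1, so f = (1/2)^(36/36) ≈ 0.500000.
Cmin,ss = (D/Vd)·f/(1−f), so D = Cmin,ss·Vd·(1−f)/f.
D = 3 × 50 × (1−f)/f ≈ 3 × 50 × 1.00000 ≈ 150.00 mg.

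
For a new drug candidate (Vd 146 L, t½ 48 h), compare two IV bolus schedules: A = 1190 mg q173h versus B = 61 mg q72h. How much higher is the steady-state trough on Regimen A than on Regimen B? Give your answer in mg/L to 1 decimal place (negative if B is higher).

Regimen A: f = (1/2)^(173/48) ≈ 0.0822; Cmin,ss = (1190/146)·f/(1−f) ≈ 0.730 mg/L.
Regimen B: f = (1/2)^(72/48) ≈ 0.3536; Cmin,ss = (61/146)·f/(1−f) ≈ 0.229 mg/L.
Difference ≈ 0.730 − 0.229 ≈ 0.501 mg/L.

0.5 mg/L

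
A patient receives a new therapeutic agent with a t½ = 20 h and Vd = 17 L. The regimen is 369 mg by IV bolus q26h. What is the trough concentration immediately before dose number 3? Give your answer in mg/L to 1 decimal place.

12.4 mg/L

f = (1/2)^(τ/t½) = (1/2)^(26/20) ≈ 0.4061.
C₀ = D/Vd = 369/17 ≈ 21.706 mg/L.
Before the 3rd dose, 2 doses have been given. Superposition: Cmin = C₀·(f + f²).
≈ 21.706 × (0.4061 + 0.1649) ≈ 21.706 × 0.5710 ≈ 12.394 mg/L.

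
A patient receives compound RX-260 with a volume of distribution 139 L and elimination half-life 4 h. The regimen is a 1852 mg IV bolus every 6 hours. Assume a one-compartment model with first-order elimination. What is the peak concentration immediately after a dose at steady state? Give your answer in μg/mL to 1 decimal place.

Over one 6-h interval, 6/4 ≈ 1.5 half-lives elapse, leaving f ≈ 0.3536 of each dose.
Accumulation ratio R = 1/(1 − f) ≈ 1/0.6464 ≈ 1.5470.
Each bolus raises the concentration by D/Vd = 1852/139 ≈ 13.324 μg/mL.
Steady-state peak Cmax,ss = C₀·R ≈ 13.324 × 1.5470 ≈ 20.612 μg/mL.

20.6 μg/mL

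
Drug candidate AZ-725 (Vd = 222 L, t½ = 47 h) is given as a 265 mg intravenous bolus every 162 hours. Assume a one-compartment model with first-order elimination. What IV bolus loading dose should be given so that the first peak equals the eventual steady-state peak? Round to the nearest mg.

292 mg

f = (1/2)^(162/47) ≈ 0.091708; accumulation ratio R = 1/(1−f) ≈ 1.10097.
Loading dose to hit Cmax,ss on first dose: D_load = D_maint·R ≈ 265 × 1.10097 ≈ 291.76 mg.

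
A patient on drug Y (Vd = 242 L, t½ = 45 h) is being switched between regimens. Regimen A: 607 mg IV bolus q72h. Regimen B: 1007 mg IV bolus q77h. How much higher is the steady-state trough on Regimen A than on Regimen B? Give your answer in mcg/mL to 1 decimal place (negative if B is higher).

Regimen A: f = (1/2)^(72/45) ≈ 0.3299; Cmin,ss = (607/242)·f/(1−f) ≈ 1.235 mcg/mL.
Regimen B: f = (1/2)^(77/45) ≈ 0.3054; Cmin,ss = (1007/242)·f/(1−f) ≈ 1.830 mcg/mL.
Difference ≈ 1.235 − 1.830 ≈ -0.595 mcg/mL.

-0.6 mcg/mL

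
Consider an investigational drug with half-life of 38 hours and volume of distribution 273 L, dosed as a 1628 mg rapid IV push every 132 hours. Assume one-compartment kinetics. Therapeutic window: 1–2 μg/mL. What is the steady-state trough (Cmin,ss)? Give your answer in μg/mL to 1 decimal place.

k = ln2/t½ = ln2/38 ≈ 0.018241 h⁻¹; fraction remaining f = e^(−kτ) = e^(−0.018241×132) ≈ 0.0900.
Each bolus raises the concentration by D/Vd = 1628/273 ≈ 5.963 μg/mL.
Steady-state trough Cmin,ss = C₀·f/(1−f) ≈ 5.963 × 0.0900/0.9100 ≈ 0.590 μg/mL.
Trough 0.6 μg/mL vs MEC 1 μg/mL: subtherapeutic.

0.6 μg/mL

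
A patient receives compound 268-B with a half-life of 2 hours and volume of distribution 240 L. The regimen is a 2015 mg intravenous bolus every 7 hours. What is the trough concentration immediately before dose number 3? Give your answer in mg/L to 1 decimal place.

f = (1/2)^(τ/t½) = (1/2)^(7/2) ≈ 0.0884.
C₀ = D/Vd = 2015/240 ≈ 8.396 mg/L.
Before the 3rd dose, 2 doses have been given. Superposition: Cmin = C₀·(f + f²).
≈ 8.396 × (0.0884 + 0.0078) ≈ 8.396 × 0.0962 ≈ 0.808 mg/L.

0.8 mg/L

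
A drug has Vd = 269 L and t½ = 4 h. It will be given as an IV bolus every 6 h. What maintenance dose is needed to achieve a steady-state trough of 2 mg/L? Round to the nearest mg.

984 mg

τ/t½ = 6/4 ≈ 1.5, so f = (1/2)^(6/4) ≈ 0.353553.
Cmin,ss = (D/Vd)·f/(1−f), so D = Cmin,ss·Vd·(1−f)/f.
D = 2 × 269 × (1−f)/f ≈ 2 × 269 × 1.82843 ≈ 983.70 mg.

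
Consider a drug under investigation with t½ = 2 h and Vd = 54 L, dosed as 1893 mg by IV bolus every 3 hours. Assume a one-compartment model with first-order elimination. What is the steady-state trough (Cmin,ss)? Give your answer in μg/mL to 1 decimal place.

τ/t½ = 3/2 ≈ 1.5, so fraction remaining f = (1/2)^(3/2) ≈ 0.3536.
At steady state, accumulation factor R = 1/(1 − e^(−kτ)) ≈ 1.5470.
Single-dose peak C₀ = D/Vd = 1893/54 ≈ 35.056 μg/mL.
Cmax,ss = C₀/(1 − f) ≈ 35.056/0.6464 ≈ 54.233 μg/mL.
One interval later, Cmin,ss = Cmax,ss·e^(−kτ) ≈ 54.233 × 0.3536 ≈ 19.177 μg/mL.

19.2 μg/mL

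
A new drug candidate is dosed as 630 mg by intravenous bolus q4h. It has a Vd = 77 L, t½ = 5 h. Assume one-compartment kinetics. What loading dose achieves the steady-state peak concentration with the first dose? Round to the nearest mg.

f = (1/2)^(4/5) ≈ 0.574349; accumulation ratio R = 1/(1−f) ≈ 2.34934.
Loading dose to hit Cmax,ss on first dose: D_load = D_maint·R ≈ 630 × 2.34934 ≈ 1480.08 mg.

1480 mg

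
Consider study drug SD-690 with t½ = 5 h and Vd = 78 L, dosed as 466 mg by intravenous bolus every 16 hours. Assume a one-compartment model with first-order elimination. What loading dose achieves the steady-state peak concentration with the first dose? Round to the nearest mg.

523 mg

f = (1/2)^(16/5) ≈ 0.108819; accumulation ratio R = 1/(1−f) ≈ 1.12211.
Loading dose to hit Cmax,ss on first dose: D_load = D_maint·R ≈ 466 × 1.12211 ≈ 522.90 mg.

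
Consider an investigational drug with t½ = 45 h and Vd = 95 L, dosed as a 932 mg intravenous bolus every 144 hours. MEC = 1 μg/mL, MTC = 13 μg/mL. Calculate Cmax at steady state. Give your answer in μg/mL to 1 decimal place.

11.0 μg/mL

Over one 144-h interval, 144/45 ≈ 3.2 half-lives elapse, leaving f ≈ 0.1088 of each dose.
Accumulation ratio R = 1/(1 − f) ≈ 1/0.8912 ≈ 1.1221.
Each bolus raises the concentration by D/Vd = 932/95 ≈ 9.811 μg/mL.
Steady-state peak Cmax,ss = C₀·R ≈ 9.811 × 1.1221 ≈ 11.009 μg/mL.
Peak 11.0 μg/mL vs MTC 13 μg/mL: below toxic threshold.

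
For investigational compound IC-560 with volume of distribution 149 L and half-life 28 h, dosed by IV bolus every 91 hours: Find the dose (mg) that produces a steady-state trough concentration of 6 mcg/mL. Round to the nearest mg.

7611 mg

τ/t½ = 91/28 ≈ 3.25, so f = (1/2)^(91/28) ≈ 0.105112.
Cmin,ss = (D/Vd)·f/(1−f), so D = Cmin,ss·Vd·(1−f)/f.
D = 6 × 149 × (1−f)/f ≈ 6 × 149 × 8.51366 ≈ 7611.21 mg.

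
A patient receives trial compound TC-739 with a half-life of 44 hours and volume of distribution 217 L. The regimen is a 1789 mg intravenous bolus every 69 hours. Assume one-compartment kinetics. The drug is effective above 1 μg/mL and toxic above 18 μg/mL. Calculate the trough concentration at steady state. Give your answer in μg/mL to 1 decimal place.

4.2 μg/mL

τ/t½ = 69/44 ≈ 1.5682, so fraction remaining f = (1/2)^(69/44) ≈ 0.3372.
Accumulation ratio R = 1/(1 − f) ≈ 1/0.6628 ≈ 1.5088.
Single-dose peak C₀ = D/Vd = 1789/217 ≈ 8.244 μg/mL.
Steady-state peak Cmax,ss = C₀·R ≈ 8.244 × 1.5088 ≈ 12.439 μg/mL.
One interval later, Cmin,ss = Cmax,ss·e^(−kτ) ≈ 12.439 × 0.3372 ≈ 4.194 μg/mL.
Trough 4.2 μg/mL vs MEC 1 μg/mL: adequate.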